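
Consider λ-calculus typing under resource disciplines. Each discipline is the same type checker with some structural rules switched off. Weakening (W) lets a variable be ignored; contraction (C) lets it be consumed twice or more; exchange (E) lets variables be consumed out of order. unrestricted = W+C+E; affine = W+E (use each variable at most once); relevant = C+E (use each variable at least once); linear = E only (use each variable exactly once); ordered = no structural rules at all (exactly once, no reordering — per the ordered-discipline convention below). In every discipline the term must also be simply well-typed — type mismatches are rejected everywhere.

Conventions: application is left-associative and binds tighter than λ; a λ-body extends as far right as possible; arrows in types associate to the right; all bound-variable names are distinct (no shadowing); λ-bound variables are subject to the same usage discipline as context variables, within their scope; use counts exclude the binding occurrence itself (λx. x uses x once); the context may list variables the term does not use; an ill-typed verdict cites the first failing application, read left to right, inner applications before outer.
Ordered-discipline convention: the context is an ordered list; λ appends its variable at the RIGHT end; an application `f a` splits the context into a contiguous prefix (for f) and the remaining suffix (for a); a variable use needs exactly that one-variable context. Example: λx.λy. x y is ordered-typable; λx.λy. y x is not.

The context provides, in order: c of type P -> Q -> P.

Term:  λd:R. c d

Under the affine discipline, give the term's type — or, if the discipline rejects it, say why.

not well-typed under affine — the type mismatch rejects it
use counts: c: 1×, d (λ-bound): 1×
order of uses: c, d
typing: ill-typed: an argument R mismatches the expected P
summary: ordered ✗ · linear ✗ · affine ✗ · relevant ✗ · unrestricted ✗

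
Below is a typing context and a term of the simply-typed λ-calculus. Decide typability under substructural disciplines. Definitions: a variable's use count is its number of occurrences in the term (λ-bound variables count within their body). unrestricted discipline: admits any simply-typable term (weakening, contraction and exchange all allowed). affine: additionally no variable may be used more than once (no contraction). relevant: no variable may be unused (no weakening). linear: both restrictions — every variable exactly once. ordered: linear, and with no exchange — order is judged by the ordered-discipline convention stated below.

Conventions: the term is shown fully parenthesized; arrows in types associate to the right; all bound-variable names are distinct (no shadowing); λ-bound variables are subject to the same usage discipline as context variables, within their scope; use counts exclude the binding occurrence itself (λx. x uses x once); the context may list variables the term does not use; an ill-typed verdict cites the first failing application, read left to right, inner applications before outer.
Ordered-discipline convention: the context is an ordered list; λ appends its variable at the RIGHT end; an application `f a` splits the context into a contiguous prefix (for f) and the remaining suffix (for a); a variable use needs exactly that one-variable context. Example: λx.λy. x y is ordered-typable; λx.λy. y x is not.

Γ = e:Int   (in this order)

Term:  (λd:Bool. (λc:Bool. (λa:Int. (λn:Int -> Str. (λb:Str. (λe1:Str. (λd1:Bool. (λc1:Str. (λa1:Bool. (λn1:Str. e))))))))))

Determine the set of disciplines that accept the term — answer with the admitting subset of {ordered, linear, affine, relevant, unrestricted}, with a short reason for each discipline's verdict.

accepted by: affine, unrestricted
usage: e: 1×; d [bound]: 0×; c [bound]: 0×; a [bound]: 0×; n [bound]: 0×; b [bound]: 0×; e1 [bound]: 0×; d1 [bound]: 0×; c1 [bound]: 0×; a1 [bound]: 0×; n1 [bound]: 0×
left-to-right use order: e
typing: the term checks, with type Bool -> Bool -> Int -> (Int -> Str) -> Str -> Str -> Bool -> Str -> Bool -> Str -> Int
ordered ✗ (d, c, a, n, b, e1, d1, c1, a1, n1 never used (weakening))
linear ✗ (d, c, a, n, b, e1, d1, c1, a1, n1 never used (weakening))
affine ✓ (e, d, c, a, n, b, e1, d1, c1, a1, n1: no repeats, contraction unneeded)
relevant ✗ (d, c, a, n, b, e1, d1, c1, a1, n1 never used (weakening))
unrestricted ✓ (typability at Bool -> Bool -> Int -> (Int -> Str) -> Str -> Str -> Bool -> Str -> Bool -> Str -> Int is all that's needed)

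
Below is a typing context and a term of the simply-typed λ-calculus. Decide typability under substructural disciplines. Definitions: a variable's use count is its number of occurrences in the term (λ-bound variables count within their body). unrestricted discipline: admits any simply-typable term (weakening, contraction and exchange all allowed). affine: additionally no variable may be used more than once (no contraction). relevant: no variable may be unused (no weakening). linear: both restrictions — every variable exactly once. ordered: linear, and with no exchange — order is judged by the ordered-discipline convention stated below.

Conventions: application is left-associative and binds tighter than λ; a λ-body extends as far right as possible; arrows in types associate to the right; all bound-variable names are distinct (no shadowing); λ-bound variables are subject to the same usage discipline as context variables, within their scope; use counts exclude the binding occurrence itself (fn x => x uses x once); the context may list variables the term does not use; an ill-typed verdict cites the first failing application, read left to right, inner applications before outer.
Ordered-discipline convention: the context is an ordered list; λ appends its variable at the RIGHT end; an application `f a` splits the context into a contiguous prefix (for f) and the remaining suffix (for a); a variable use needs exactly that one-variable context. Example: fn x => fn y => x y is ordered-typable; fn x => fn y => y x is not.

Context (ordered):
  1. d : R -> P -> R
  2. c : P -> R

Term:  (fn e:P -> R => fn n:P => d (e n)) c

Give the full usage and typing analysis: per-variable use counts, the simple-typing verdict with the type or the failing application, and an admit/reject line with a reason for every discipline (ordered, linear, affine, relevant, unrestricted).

usage: d=1; c=1; e (λ-bound)=1; n (λ-bound)=1
left-to-right use order: d, e, n, c
typing: ✓ — P -> P -> R
ordered: ✓ — d, c, e, n: once each, no exchange needed
linear: ✓ — d, c, e, n: one use apiece
affine: ✓ — no duplicate uses among d, c, e, n
relevant: ✓ — every one of d, c, e, n appears
unrestricted: ✓ — simply typable at P -> P -> R; W, C, E all held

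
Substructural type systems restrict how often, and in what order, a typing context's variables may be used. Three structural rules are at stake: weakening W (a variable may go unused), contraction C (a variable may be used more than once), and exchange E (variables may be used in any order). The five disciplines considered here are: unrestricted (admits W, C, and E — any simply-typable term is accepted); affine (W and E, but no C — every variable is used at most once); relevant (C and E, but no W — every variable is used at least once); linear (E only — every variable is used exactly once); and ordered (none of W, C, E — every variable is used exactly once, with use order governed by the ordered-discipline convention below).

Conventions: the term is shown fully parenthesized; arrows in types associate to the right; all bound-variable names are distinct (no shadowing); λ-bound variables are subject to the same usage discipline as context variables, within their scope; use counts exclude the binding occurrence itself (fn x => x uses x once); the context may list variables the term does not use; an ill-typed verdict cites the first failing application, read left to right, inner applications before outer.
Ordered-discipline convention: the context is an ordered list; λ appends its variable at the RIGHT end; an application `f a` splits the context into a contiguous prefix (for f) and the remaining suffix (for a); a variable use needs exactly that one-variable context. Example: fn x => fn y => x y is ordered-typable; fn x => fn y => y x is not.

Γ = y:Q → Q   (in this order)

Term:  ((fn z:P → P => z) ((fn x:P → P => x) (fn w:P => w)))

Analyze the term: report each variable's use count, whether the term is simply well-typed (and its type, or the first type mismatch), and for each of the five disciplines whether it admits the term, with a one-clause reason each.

use counts: y: 0×, z [bound]: 1×, x [bound]: 1×, w [bound]: 1×
left-to-right use order: z, x, w
typing: ✓ — P → P
ordered: ✗, needs weakening: y unused
linear: ✗, needs weakening: y unused
affine: ✓, y, z, x, w: no repeats, contraction unneeded
relevant: ✗, needs weakening: y unused
unrestricted: ✓, simply typable at P → P; W, C, E all held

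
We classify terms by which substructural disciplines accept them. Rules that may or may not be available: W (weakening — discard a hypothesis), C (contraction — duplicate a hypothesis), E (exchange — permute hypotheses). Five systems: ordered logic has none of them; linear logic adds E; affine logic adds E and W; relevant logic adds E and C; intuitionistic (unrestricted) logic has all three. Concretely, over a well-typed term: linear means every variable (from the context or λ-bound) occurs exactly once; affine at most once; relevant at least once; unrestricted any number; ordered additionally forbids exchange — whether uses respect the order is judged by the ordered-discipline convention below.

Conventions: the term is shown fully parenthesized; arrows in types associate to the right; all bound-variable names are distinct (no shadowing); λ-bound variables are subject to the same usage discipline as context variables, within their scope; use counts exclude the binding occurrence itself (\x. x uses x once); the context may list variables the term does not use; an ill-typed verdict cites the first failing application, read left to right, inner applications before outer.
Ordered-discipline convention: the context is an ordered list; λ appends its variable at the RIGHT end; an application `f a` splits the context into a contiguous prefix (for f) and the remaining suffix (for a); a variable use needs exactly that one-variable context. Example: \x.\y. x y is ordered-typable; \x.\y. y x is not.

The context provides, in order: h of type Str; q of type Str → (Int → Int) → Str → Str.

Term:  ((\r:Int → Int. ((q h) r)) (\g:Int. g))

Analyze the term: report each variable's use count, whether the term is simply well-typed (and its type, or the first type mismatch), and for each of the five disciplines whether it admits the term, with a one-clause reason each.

variable uses: h: 1×, q: 1×, r (λ-bound): 1×, g (λ-bound): 1×
uses in reading order: q, h, r, g
typing: well-typed at Str → Str
ordered: ✗, no ordered split (uses run q, h, r, g)
linear: ✓, each of h, q, r, g used exactly once
affine: ✓, at most one use each (h, q, r, g)
relevant: ✓, at least one use each (h, q, r, g)
unrestricted: ✓, typability at Str → Str is all that's needed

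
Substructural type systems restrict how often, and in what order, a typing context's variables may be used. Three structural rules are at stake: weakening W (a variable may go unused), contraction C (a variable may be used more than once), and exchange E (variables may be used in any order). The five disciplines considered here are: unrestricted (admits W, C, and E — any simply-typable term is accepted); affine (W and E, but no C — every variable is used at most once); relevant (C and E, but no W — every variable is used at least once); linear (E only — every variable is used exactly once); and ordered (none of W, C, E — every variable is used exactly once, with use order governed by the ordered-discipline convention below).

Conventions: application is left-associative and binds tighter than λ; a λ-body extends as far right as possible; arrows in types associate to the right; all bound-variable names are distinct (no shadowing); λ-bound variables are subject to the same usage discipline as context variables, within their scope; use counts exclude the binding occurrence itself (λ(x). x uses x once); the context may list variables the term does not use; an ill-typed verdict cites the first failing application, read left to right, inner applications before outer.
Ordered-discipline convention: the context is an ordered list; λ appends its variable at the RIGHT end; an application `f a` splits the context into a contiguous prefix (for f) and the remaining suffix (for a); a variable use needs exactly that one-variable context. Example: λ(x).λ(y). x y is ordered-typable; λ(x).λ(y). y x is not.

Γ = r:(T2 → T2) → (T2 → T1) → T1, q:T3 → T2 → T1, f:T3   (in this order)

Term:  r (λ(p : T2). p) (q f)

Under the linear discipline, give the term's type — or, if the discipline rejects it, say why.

term : T1
counts: r: 1, q: 1, f: 1, p (bound): 1
left-to-right use order: r, p, q, f
typing: well-typed — term : T1
across the five disciplines: ordered ✓, linear ✓, affine ✓, relevant ✓, unrestricted ✓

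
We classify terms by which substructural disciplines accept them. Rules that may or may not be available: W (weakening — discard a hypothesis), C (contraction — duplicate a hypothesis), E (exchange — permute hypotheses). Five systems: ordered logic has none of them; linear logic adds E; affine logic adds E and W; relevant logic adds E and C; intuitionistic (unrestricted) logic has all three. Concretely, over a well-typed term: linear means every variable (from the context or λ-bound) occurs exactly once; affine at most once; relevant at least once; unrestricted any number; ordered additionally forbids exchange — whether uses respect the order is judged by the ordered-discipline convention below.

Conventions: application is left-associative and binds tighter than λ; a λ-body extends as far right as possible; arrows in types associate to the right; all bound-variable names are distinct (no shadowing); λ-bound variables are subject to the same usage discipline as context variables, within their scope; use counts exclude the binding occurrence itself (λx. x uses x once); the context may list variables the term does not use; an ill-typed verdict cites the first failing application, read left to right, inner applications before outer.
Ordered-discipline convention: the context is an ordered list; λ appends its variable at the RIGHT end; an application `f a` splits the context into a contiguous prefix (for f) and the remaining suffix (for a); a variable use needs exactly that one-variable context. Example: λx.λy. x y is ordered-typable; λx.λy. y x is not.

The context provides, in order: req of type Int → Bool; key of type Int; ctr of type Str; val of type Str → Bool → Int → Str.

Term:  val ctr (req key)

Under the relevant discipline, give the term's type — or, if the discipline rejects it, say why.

term : Int → Str
variable uses: req: 1, key: 1, ctr: 1, val: 1
order of uses: val, ctr, req, key
typing: well-typed — term : Int → Str
per-discipline verdicts: ordered ✗; linear ✓; affine ✓; relevant ✓; unrestricted ✓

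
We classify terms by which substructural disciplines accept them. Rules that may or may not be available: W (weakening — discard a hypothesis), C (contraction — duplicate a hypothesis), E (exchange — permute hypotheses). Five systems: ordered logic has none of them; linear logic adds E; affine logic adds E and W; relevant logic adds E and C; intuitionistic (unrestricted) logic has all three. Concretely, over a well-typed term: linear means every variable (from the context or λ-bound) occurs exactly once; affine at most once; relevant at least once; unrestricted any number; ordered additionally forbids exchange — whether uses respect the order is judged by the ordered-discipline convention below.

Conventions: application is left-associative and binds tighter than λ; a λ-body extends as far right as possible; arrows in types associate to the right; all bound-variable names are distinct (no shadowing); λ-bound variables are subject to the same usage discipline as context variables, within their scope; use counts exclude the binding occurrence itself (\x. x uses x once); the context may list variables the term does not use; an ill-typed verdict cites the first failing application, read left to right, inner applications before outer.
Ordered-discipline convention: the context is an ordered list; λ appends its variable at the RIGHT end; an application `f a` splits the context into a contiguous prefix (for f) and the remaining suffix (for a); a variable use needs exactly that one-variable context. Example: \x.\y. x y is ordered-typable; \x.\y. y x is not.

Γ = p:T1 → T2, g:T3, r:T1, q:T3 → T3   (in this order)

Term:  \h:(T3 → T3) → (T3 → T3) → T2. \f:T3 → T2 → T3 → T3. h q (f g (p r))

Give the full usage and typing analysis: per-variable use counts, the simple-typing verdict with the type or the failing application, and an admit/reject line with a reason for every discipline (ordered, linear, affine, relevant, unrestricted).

use counts: p: 1, g: 1, r: 1, q: 1, h (λ-bound): 1, f (λ-bound): 1
use order (left to right): h, q, f, g, p, r
typing: well-typed at ((T3 → T3) → (T3 → T3) → T2) → (T3 → T2 → T3 → T3) → T2
ordered ✗ (no contiguous prefix/suffix split fits h, q, f, g, p, r)
linear ✓ (exactly-once usage across p, g, r, q, h, f)
affine ✓ (no duplicate uses among p, g, r, q, h, f)
relevant ✓ (every one of p, g, r, q, h, f appears)
unrestricted ✓ (typability at ((T3 → T3) → (T3 → T3) → T2) → (T3 → T2 → T3 → T3) → T2 is all that's needed)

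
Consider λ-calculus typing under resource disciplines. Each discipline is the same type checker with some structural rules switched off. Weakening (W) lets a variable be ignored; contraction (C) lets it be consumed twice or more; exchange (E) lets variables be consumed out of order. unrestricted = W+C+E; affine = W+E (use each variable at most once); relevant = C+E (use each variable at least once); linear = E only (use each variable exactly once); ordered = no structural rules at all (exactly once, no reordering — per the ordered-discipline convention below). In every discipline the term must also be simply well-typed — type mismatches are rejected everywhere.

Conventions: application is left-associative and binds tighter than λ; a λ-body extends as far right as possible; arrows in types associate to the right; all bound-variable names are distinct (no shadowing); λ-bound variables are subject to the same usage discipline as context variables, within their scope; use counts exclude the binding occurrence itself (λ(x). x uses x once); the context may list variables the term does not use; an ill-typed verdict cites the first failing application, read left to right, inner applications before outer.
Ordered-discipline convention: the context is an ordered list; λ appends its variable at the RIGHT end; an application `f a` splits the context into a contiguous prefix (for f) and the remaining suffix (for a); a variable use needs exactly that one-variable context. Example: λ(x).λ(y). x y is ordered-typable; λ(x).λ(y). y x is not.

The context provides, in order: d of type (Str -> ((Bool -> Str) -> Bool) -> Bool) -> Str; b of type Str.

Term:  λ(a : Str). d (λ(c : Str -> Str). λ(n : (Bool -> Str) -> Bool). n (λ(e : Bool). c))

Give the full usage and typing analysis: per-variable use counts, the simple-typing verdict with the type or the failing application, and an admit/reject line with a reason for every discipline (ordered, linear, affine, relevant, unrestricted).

use counts: d: 1, b: 0, a (λ-bound): 0, c (λ-bound): 1, n (λ-bound): 1, e (λ-bound): 0
uses in reading order: d, n, c
typing: ill-typed: an application expects Bool -> Str but receives Bool -> Str -> Str
ordered ✗ (not simply typable)
linear ✗ (fails simple typing)
affine ✗ (a type mismatch blocks all five)
relevant ✗ (the type mismatch rejects it)
unrestricted ✗ (not simply typable)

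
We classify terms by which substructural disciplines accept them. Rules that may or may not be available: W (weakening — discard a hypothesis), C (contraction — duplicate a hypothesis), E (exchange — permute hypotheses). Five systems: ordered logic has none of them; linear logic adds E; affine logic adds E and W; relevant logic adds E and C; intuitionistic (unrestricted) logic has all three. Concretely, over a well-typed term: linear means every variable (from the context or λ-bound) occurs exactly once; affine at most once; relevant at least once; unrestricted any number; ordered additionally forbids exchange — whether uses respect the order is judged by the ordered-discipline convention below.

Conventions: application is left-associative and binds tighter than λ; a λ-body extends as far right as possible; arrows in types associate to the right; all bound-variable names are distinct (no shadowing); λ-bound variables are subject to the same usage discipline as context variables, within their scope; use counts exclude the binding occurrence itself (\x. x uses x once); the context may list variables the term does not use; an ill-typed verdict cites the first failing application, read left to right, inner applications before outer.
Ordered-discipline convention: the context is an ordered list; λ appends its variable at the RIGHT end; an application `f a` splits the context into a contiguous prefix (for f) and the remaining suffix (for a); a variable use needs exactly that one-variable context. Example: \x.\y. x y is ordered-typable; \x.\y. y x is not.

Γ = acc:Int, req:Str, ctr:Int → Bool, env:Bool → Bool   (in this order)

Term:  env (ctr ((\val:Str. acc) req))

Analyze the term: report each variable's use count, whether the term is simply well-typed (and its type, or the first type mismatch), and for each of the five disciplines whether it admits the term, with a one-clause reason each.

counts: acc=1; req=1; ctr=1; env=1; val [bound]=0
order of uses: env, ctr, acc, req
typing: well-typed — term : Bool
ordered: ✗, val left unused
linear: ✗, val left unused
affine: ✓, acc, req, ctr, env, val: no repeats, contraction unneeded
relevant: ✗, val left unused
unrestricted: ✓, typability at Bool is all that's needed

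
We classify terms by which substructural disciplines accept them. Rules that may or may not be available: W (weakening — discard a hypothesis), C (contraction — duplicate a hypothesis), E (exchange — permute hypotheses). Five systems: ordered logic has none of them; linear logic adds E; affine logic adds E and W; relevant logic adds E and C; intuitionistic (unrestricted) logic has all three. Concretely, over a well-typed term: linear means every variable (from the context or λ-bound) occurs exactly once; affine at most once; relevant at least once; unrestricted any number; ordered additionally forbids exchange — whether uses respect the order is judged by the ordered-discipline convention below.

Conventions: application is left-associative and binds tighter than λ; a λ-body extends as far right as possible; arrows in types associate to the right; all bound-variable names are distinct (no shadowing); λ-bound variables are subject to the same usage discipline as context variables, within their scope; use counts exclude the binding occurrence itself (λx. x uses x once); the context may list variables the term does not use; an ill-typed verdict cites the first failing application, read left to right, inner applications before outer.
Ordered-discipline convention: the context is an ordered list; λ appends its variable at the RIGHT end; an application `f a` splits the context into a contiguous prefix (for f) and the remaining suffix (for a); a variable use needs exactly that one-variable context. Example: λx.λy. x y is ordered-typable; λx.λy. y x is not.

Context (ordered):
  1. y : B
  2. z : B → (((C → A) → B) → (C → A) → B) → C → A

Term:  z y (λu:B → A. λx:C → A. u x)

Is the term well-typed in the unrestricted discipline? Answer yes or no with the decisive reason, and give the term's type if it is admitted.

no — not simply typable
counts: y: 1, z: 1, u [bound]: 1, x [bound]: 1
uses in reading order: z, y, u, x
typing: ill-typed: argument of type C → A where B is required
summary: ordered ✗ | linear ✗ | affine ✗ | relevant ✗ | unrestricted ✗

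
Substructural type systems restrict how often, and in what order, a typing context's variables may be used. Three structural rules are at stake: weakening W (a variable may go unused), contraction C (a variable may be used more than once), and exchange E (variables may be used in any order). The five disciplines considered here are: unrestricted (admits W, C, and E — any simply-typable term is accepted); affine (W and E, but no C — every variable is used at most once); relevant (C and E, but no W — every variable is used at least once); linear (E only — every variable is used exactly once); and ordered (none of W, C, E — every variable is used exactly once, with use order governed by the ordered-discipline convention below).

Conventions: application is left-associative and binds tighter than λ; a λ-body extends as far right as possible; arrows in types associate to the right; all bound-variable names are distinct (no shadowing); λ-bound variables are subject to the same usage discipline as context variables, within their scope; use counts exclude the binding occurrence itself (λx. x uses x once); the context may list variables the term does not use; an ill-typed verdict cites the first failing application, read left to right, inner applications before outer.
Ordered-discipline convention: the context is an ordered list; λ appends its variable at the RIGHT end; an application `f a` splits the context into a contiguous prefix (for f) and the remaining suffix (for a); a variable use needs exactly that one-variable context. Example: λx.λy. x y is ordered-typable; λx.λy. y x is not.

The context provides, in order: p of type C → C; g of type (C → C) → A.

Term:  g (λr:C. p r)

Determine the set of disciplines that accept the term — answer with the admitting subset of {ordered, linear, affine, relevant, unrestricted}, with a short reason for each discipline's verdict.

admitted by: linear, affine, relevant, unrestricted
use counts: p: 1; g: 1; r [bound]: 1
use order (left to right): g, p, r
typing: well-typed — term : A
ordered: ✗, needs exchange: uses follow g, p, r
linear: ✓, each of p, g, r used exactly once
affine: ✓, at most one use each (p, g, r)
relevant: ✓, none of p, g, r goes unused
unrestricted: ✓, type-checks (A) and nothing is barred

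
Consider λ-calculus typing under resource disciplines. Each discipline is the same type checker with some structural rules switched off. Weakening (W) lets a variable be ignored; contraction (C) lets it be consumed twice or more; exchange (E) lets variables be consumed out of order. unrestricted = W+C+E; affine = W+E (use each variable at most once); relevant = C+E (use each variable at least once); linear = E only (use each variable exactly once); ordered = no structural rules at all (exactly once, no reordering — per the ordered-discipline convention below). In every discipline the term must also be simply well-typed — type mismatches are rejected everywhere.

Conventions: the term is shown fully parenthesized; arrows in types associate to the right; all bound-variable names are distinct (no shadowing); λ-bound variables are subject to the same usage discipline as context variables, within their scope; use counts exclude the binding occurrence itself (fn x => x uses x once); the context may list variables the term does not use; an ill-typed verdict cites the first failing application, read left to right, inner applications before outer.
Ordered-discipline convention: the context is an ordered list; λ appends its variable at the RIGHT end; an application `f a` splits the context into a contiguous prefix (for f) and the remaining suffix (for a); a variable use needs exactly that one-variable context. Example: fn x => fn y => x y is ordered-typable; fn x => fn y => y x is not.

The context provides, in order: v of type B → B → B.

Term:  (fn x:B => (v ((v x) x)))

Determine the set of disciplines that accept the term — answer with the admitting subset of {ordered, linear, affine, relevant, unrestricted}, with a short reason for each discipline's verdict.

admitted in: relevant, unrestricted
variable uses: v=2, x (λ-bound)=2
order of uses: v, v, x, x
typing: the term checks, with type B → B → B
ordered: ✗, uses contraction: v ×2, x ×2
linear: ✗, uses contraction: v ×2, x ×2
affine: ✗, uses contraction: v ×2, x ×2
relevant: ✓, v, x: all used, weakening unneeded
unrestricted: ✓, well-typed at B → B → B; no restrictions here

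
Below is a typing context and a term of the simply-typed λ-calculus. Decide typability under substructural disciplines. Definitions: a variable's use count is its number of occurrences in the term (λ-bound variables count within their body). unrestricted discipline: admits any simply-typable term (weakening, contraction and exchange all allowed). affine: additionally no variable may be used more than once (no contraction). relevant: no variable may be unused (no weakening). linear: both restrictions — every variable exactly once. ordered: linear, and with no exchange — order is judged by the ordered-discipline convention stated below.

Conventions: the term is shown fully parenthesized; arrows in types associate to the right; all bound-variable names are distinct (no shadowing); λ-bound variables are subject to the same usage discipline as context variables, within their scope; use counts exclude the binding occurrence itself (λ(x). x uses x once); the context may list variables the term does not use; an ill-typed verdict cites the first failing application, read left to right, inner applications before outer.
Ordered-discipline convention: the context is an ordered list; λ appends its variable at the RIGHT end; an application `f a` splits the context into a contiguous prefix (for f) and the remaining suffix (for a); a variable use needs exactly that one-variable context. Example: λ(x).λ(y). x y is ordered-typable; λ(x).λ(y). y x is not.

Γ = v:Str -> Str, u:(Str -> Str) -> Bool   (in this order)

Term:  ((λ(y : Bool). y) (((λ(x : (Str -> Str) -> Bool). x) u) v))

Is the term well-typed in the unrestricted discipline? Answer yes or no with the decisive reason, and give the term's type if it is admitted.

yes — well-typed at Bool; no restrictions here; term : Bool
counts: v ×1, u ×1, y (bound) ×1, x (bound) ×1
use order (left to right): y, x, u, v
typing: well-typed — term : Bool
per-discipline verdicts: ordered ✗ · linear ✓ · affine ✓ · relevant ✓ · unrestricted ✓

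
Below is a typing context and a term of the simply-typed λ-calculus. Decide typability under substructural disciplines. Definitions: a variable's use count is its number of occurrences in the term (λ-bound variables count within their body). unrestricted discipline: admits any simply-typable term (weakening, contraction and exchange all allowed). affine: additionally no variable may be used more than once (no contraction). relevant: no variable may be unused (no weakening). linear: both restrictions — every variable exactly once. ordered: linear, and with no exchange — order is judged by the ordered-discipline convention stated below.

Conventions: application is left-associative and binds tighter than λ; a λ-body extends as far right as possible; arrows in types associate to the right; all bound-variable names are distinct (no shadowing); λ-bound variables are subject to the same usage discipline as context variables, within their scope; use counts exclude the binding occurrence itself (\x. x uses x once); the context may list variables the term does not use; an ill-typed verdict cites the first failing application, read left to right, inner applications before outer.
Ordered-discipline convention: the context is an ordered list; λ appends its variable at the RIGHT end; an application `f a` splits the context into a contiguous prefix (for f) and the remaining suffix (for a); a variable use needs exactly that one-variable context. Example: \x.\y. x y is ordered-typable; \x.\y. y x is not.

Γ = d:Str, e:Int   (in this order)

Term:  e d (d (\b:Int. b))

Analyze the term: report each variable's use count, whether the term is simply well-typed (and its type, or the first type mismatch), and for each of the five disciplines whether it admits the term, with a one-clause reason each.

counts: d: 2; e: 1; b (bound): 1
uses in reading order: e, d, d, b
typing: ill-typed: applying a non-function (Int)
ordered: ✗, not simply typable
linear: ✗, fails simple typing
affine: ✗, a type mismatch blocks all five
relevant: ✗, the type mismatch rejects it
unrestricted: ✗, not simply typable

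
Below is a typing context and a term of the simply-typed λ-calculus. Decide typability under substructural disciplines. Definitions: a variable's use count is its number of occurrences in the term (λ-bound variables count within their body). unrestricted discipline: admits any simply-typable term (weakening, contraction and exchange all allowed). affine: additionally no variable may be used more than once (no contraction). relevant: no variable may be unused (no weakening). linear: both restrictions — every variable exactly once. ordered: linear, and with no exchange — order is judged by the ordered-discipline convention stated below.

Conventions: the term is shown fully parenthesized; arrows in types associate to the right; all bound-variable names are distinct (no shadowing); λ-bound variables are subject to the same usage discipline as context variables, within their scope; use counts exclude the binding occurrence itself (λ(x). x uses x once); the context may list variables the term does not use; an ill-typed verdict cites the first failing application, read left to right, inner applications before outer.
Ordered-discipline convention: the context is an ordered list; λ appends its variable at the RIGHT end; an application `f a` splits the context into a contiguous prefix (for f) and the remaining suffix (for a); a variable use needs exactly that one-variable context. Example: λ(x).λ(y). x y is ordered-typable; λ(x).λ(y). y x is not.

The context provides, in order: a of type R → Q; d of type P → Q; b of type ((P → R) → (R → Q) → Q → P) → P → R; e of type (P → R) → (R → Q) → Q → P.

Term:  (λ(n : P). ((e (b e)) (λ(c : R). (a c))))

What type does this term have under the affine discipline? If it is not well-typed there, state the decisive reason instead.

not well-typed under affine — uses contraction: e ×2
use counts: a: 1×, d: 0×, b: 1×, e: 2×, n (λ-bound): 0×, c (λ-bound): 1×
uses in reading order: e, b, e, a, c
typing: well-typed at P → Q → P
all disciplines: ordered ✗; linear ✗; affine ✗; relevant ✗; unrestricted ✓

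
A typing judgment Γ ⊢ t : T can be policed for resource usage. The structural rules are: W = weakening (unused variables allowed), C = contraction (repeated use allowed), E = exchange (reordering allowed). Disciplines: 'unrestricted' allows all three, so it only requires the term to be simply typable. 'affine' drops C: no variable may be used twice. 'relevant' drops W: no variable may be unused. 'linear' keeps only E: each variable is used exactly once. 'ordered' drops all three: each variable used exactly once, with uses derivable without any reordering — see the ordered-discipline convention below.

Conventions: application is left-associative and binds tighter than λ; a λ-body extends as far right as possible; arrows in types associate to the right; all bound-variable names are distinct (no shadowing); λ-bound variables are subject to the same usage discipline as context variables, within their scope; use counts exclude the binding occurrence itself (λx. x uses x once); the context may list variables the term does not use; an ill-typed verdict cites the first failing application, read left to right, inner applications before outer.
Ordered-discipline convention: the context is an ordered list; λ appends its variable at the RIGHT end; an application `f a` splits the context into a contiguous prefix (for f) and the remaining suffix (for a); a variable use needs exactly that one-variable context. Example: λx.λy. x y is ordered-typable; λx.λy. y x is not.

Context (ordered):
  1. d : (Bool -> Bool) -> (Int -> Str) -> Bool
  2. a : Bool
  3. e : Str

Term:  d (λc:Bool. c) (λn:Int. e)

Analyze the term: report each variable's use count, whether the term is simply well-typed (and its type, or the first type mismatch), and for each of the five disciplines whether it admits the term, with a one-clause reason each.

usage: d: 1; a: 0; e: 1; c (bound): 1; n (bound): 0
order of uses: d, c, e
typing: well-typed — term : Bool
ordered ✗ (a, n never used (weakening))
linear ✗ (a, n never used (weakening))
affine ✓ (none of d, a, e, c, n used more than once)
relevant ✗ (a, n never used (weakening))
unrestricted ✓ (well-typed at Bool; no restrictions here)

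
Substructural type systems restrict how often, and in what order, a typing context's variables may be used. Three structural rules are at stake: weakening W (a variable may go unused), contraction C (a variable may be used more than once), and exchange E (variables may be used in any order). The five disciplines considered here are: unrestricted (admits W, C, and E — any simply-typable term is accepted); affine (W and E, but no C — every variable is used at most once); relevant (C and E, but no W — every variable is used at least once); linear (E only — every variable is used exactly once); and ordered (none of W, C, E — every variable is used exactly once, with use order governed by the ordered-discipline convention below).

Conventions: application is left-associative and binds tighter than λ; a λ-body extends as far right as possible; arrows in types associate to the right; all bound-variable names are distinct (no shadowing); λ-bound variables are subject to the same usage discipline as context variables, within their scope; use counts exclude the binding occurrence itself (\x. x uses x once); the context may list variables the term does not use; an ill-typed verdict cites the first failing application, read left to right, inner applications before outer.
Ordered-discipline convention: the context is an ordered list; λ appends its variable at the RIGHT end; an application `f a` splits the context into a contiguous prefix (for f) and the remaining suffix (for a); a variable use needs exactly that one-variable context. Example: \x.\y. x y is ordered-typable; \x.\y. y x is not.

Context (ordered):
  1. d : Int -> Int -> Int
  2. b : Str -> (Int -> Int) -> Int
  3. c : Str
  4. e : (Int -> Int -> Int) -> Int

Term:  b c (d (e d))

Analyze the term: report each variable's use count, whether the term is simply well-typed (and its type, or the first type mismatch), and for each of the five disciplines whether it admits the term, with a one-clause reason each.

counts: d=2, b=1, c=1, e=1
left-to-right use order: b, c, d, e, d
typing: well-typed — term : Int
ordered ✗ (uses contraction: d ×2)
linear ✗ (uses contraction: d ×2)
affine ✗ (uses contraction: d ×2)
relevant ✓ (none of d, b, c, e goes unused)
unrestricted ✓ (well-typed at Int; no restrictions here)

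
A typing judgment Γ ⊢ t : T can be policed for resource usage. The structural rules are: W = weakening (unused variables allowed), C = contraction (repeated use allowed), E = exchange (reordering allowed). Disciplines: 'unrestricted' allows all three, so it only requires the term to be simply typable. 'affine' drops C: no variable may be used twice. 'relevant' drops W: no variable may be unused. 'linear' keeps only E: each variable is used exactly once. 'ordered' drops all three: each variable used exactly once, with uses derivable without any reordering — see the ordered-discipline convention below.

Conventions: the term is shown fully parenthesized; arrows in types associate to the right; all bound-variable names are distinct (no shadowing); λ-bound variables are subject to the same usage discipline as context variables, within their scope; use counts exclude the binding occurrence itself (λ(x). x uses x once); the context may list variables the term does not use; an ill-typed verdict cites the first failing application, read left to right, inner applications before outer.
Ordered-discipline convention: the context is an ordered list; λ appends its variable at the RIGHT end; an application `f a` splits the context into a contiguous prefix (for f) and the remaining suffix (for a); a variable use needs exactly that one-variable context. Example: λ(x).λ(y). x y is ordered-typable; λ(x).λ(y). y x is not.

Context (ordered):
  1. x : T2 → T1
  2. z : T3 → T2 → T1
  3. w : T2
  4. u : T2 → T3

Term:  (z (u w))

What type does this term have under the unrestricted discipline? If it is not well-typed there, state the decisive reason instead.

term : T2 → T1
use counts: x ×0, z ×1, w ×1, u ×1
use order (left to right): z, u, w
typing: well-typed — term : T2 → T1
summary: ordered ✗ | linear ✗ | affine ✓ | relevant ✗ | unrestricted ✓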